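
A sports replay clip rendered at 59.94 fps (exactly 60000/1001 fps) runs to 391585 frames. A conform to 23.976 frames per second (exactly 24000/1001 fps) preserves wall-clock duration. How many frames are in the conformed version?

156634 frames

Target frames = source frames × (target rate / source rate) = 391585 × (24000/1001)/(60000/1001) = 391585 × 2/5 = 156634.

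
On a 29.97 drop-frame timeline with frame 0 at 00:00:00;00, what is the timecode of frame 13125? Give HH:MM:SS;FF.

00:07:17;29

Ten DF minutes hold 17982 frames, so frame 13125 lies in block 0 (frames 0–17981) with 13125 frames into that block.
The block's first minute is 1800 frames and the rest 1798 each; 13125 frames reaches minute 7, so 0 × 18 + 7 × 2 = 14 labels have been skipped so far.
Adding those back, label number 13125 + 14 = 13139 at 30 labels/s is 437 s + 29 f = 0 h 7 min 17 s frame 29, i.e. 00:07:17;29.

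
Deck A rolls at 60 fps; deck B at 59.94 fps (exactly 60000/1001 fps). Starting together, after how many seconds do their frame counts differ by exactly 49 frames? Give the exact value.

49049/60 seconds

The gap grows by |60000/1001 − 60| = 60/1001 frames per second.
Time for a 49-frame gap: 49 ÷ (60/1001) = 49049/60 s.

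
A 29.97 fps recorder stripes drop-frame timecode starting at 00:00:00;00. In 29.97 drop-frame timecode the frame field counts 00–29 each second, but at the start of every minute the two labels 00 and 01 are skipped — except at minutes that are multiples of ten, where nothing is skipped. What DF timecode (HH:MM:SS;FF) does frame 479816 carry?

Ten DF minutes hold 17982 frames, so frame 479816 lies in block 26 (frames 467532–485513) with 12284 frames into that block.
The block's first minute is 1800 frames and the rest 1798 each; 12284 frames reaches minute 6, so 26 × 18 + 6 × 2 = 480 labels have been skipped so far.
Adding those back, label number 479816 + 480 = 480296 at 30 labels/s is 16009 s + 26 f = 4 h 26 min 49 s frame 26, i.e. 04:26:49;26.

04:26:49;26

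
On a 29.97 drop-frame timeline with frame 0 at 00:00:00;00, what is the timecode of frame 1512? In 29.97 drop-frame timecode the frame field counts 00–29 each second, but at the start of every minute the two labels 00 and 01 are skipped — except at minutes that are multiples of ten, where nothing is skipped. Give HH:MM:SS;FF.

00:00:50;12

Ten DF minutes hold 17982 frames, so frame 1512 lies in block 0 (frames 0–17981) with 1512 frames into that block.
The block's first minute is 1800 frames and the rest 1798 each; 1512 frames reaches minute 0, so 0 × 18 + 0 × 2 = 0 labels have been skipped so far.
Adding those back, label number 1512 + 0 = 1512 at 30 labels/s is 50 s + 12 f = 0 h 0 min 50 s frame 12, i.e. 00:00:50;12.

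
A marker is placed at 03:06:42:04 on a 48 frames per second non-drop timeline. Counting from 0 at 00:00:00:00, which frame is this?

frame 537700

Total seconds to the label: (3 × 3600 + 6 × 60 + 42) = 11202.
Frame index = 11202 × 48 + 4 = 537700.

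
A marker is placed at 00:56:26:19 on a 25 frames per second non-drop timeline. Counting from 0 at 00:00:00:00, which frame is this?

frame 84669

Total seconds to the label: (0 × 3600 + 56 × 60 + 26) = 3386.
Frame index = 3386 × 25 + 19 = 84669.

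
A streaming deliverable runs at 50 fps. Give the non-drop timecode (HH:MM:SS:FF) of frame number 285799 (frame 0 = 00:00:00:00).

01:35:15:49

285799 ÷ 50 = 5715 full seconds, remainder 49 frames.
5715 s = 1 h 35 min 15 s.
Timecode: 01:35:15:49.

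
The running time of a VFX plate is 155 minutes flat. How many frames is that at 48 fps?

446400 frames

155 min = 9300 s.
Frames = 9300 × 48 = 446400.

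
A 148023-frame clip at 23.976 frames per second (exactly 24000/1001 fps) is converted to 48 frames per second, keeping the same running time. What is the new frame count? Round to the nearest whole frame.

296342 frames

Frames at target rate = 148023 × (48) / (24000/1001) = 148171023/500 ≈ 296342.046.
Nearest whole frame: 296342.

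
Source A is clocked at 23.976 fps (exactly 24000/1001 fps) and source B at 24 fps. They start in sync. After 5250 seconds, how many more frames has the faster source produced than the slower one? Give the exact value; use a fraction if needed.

18000/143 frames

A emits 24000/1001 × 5250 = 18000000/143 frames; B emits 24 × 5250 = 126000.
Difference = 18000/143 frames (≈ 125.8741); B is ahead of A.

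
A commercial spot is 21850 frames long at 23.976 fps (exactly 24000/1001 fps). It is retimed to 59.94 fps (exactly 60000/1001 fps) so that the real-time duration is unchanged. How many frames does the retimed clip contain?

Frames at target rate = 21850 × (60000/1001) / (24000/1001) = 54625.

54625 frames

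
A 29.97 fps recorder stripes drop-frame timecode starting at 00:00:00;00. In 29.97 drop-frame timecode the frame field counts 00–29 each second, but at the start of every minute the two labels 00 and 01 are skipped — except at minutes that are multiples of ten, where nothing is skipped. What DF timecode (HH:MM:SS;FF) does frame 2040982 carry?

Each 10-minute DF block holds 10 × 60 × 30 − 9 × 2 = 17982 frames. 2040982 ÷ 17982 → 113 full blocks, remainder 9016.
Within the partial block the first minute is 1800 frames and each further minute 1798, so 5 further minute boundaries passed. Total skipped labels = 18 × 113 + 2 × 5 = 2044.
Non-drop label index = 2040982 + 2044 = 2043026; at 30 labels/s that is 18:55:00:26, i.e. DF 18:55:00;26.

18:55:00;26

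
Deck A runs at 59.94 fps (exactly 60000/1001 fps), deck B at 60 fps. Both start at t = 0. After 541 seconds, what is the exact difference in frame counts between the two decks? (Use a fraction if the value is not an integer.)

32460/1001 frames

A emits 60000/1001 × 541 = 32460000/1001 frames; B emits 60 × 541 = 32460.
Difference = 32460/1001 frames (≈ 32.4276); B is ahead of A.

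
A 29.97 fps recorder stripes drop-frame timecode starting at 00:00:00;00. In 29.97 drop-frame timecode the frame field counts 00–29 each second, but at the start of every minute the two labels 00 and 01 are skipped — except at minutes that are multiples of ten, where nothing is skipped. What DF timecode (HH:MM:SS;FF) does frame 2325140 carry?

21:33:02;08

Ten DF minutes hold 17982 frames, so frame 2325140 lies in block 129 (frames 2319678–2337659) with 5462 frames into that block.
The block's first minute is 1800 frames and the rest 1798 each; 5462 frames reaches minute 3, so 129 × 18 + 3 × 2 = 2328 labels have been skipped so far.
Adding those back, label number 2325140 + 2328 = 2327468 at 30 labels/s is 77582 s + 8 f = 21 h 33 min 2 s frame 8, i.e. 21:33:02;08.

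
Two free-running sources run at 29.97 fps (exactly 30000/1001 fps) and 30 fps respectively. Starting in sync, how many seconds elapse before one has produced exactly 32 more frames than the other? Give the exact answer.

16016/15 seconds

The gap grows by |30 − 30000/1001| = 30/1001 frames per second.
Time for a 32-frame gap: 32 ÷ (30/1001) = 16016/15 s.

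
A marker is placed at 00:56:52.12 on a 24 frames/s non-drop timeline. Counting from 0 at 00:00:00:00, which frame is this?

Total seconds to the label: (0 × 3600 + 56 × 60 + 52) = 3412.
Frame index = 3412 × 24 + 12 = 81900.

81900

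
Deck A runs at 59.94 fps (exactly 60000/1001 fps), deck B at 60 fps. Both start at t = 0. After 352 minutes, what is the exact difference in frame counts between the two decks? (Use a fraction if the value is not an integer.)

352 min = 21120 s.
A emits 60000/1001 × 21120 = 115200000/91 frames; B emits 60 × 21120 = 1267200.
Difference = 115200/91 frames (≈ 1265.9341); B is ahead of A.

115200/91 frames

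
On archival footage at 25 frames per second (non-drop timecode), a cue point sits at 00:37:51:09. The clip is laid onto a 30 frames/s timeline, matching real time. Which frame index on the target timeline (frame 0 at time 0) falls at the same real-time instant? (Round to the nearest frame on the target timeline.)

frame 68141

Source frame index: (0×3600 + 37×60 + 51) × 25 + 9 = 56784.
Real time: 56784 / (25) = 56784/25 s.
Target frame: (56784/25) × (30) = 340704/5 ≈ 68140.800 → 68141.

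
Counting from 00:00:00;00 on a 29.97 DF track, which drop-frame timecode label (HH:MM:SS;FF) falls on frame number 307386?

Each 10-minute DF block holds 10 × 60 × 30 − 9 × 2 = 17982 frames. 307386 ÷ 17982 → 17 full blocks, remainder 1692.
Within the partial block the first minute is 1800 frames and each further minute 1798, so 0 further minute boundaries passed. Total skipped labels = 18 × 17 + 2 × 0 = 306.
Non-drop label index = 307386 + 306 = 307692; at 30 labels/s that is 02:50:56:12, i.e. DF 02:50:56;12.

02:50:56;12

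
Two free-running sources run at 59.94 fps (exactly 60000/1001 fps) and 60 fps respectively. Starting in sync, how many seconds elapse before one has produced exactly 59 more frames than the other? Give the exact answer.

The gap grows by |60 − 60000/1001| = 60/1001 frames per second.
Time for a 59-frame gap: 59 ÷ (60/1001) = 59059/60 s.

59059/60 seconds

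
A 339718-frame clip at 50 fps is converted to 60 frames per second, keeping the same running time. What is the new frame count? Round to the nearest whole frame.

Frames at target rate = 339718 × (60) / (50) = 2038308/5 ≈ 407661.600.
Nearest whole frame: 407662.

407662 frames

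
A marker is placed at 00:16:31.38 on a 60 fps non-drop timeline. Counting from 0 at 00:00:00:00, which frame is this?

Total seconds to the label: (0 × 3600 + 16 × 60 + 31) = 991.
Frame index = 991 × 60 + 38 = 59498.

frame 59498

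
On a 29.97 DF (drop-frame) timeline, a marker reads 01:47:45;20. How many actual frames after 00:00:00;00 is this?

Complete 10-minute blocks: 10, each 17982 frames → 179820.
Remaining 7 whole minutes in the current block: 1800 + 6 × 1798 = 12588 frames.
Within the current minute: 45 × 30 + 20 − 2 = 1368 (labels ;00/;01 skipped at this minute). Total = 179820 + 12588 + 1368 = 193776.

193776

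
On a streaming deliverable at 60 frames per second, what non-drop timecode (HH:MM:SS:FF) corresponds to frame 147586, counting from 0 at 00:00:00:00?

147586 ÷ 60 = 2459 full seconds, remainder 46 frames.
2459 s = 0 h 40 min 59 s.
Timecode: 00:40:59:46.

00:40:59:46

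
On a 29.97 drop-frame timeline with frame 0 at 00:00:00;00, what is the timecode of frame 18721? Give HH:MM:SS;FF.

00:10:24;19

Each 10-minute DF block holds 10 × 60 × 30 − 9 × 2 = 17982 frames. 18721 ÷ 17982 → 1 full block, remainder 739.
Within the partial block the first minute is 1800 frames and each further minute 1798, so 0 further minute boundaries passed. Total skipped labels = 18 × 1 + 2 × 0 = 18.
Non-drop label index = 18721 + 18 = 18739; at 30 labels/s that is 00:10:24:19, i.e. DF 00:10:24;19.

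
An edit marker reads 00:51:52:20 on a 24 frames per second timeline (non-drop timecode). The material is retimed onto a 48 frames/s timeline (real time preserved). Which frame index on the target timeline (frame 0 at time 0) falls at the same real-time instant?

Source frame index: (0×3600 + 51×60 + 52) × 24 + 20 = 74708.
Real time: 74708 / (24) = 18677/6 s.
Target frame: (18677/6) × (48) = 149416.

frame 149416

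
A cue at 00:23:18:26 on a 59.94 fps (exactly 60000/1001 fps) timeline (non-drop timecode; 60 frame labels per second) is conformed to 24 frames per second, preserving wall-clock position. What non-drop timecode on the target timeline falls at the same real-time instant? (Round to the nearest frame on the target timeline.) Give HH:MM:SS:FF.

Source frame index: (0×3600 + 23×60 + 18) × 60 + 26 = 83906.
Real time: 83906 / (60000/1001) = 41994953/30000 s.
Target frame: (41994953/30000) × (24) = 41994953/1250 ≈ 33595.962 → 33596.
At 24 labels/s: frame 33596 → 00:23:19:20.

00:23:19:20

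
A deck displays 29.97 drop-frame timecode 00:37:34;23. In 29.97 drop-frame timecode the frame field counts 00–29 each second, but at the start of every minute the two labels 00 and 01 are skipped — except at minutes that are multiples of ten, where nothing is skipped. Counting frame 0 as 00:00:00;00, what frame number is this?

Complete 10-minute blocks: 3, each 17982 frames → 53946.
Remaining 7 whole minutes in the current block: 1800 + 6 × 1798 = 12588 frames.
Within the current minute: 34 × 30 + 23 − 2 = 1041 (labels ;00/;01 skipped at this minute). Total = 53946 + 12588 + 1041 = 67575.

67575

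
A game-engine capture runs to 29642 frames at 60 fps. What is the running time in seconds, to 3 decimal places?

Running time = 29642 × 1/60 = 14821/30 s ≈ 494.033 s.

494.033 seconds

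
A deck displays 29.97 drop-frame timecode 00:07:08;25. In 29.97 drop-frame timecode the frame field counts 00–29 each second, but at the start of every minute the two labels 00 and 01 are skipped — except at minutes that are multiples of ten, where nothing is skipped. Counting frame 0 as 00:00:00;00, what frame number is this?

As if non-drop at 30 labels/s: (0 × 3600 + 7 × 60 + 8) × 30 + 25 = 12865.
Minute boundaries passed: 7; those not divisible by 10: 7 − 0 = 7; dropped labels = 2 × 7 = 14.
Actual frame index = 12865 − 14 = 12851.

12851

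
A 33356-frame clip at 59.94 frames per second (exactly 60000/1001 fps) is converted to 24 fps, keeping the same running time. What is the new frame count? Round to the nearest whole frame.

Frames at target rate = 33356 × (24) / (60000/1001) = 8347339/625 ≈ 13355.742.
Nearest whole frame: 13356.

13356 frames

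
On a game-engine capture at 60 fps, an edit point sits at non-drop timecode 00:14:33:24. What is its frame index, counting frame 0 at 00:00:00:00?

Total seconds to the label: (0 × 3600 + 14 × 60 + 33) = 873.
Frame index = 873 × 60 + 24 = 52404.

frame 52404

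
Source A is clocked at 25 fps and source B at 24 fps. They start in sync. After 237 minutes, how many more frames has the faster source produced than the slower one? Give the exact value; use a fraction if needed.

14220 frames

237 min = 14220 s.
A emits 25 × 14220 = 355500 frames; B emits 24 × 14220 = 341280.
Difference = 14220 frames; B is behind A.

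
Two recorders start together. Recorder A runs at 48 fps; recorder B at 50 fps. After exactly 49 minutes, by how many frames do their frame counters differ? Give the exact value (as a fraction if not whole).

49 min = 2940 s.
A emits 48 × 2940 = 141120 frames; B emits 50 × 2940 = 147000.
Difference = 5880 frames; B is ahead of A.

5880 frames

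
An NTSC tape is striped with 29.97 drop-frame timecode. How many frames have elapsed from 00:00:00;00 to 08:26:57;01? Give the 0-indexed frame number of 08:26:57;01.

911599

As if non-drop at 30 labels/s: (8 × 3600 + 26 × 60 + 57) × 30 + 1 = 912511.
Minute boundaries passed: 506; those not divisible by 10: 506 − 50 = 456; dropped labels = 2 × 456 = 912.
Actual frame index = 912511 − 912 = 911599.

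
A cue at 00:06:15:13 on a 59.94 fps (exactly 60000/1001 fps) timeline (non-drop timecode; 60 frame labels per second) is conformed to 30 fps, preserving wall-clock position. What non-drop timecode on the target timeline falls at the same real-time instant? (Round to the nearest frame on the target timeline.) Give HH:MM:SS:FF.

00:06:15:18

Source frame index: (0×3600 + 6×60 + 15) × 60 + 13 = 22513.
Real time: 22513 / (60000/1001) = 22535513/60000 s.
Target frame: (22535513/60000) × (30) = 22535513/2000 ≈ 11267.756 → 11268.
At 30 labels/s: frame 11268 → 00:06:15:18.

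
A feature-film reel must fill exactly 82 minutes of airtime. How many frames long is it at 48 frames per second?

82 min = 4920 s.
Frames = 4920 × 48 = 236160.

236160 frames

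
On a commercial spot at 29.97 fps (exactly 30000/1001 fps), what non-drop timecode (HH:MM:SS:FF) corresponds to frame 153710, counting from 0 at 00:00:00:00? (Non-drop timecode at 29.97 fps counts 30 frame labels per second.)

01:25:23:20

153710 ÷ 30 = 5123 full seconds, remainder 20 frames.
5123 s = 1 h 25 min 23 s.
Timecode: 01:25:23:20.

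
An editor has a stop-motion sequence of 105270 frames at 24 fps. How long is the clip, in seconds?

Running time = 105270 / (24) = 4386.25 s.

4386.25 seconds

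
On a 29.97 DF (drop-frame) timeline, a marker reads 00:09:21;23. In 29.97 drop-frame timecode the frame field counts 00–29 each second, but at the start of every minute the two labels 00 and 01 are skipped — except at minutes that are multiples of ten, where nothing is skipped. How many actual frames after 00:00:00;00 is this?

As if non-drop at 30 labels/s: (0 × 3600 + 9 × 60 + 21) × 30 + 23 = 16853.
Minute boundaries passed: 9; those not divisible by 10: 9 − 0 = 9; dropped labels = 2 × 9 = 18.
Actual frame index = 16853 − 18 = 16835.

16835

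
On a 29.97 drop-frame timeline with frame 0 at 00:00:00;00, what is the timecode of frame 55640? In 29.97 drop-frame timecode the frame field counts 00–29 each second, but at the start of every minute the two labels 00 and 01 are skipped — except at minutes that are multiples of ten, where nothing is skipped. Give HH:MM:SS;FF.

00:30:56;14

Ten DF minutes hold 17982 frames, so frame 55640 lies in block 3 (frames 53946–71927) with 1694 frames into that block.
The block's first minute is 1800 frames and the rest 1798 each; 1694 frames reaches minute 0, so 3 × 18 + 0 × 2 = 54 labels have been skipped so far.
Adding those back, label number 55640 + 54 = 55694 at 30 labels/s is 1856 s + 14 f = 0 h 30 min 56 s frame 14, i.e. 00:30:56;14.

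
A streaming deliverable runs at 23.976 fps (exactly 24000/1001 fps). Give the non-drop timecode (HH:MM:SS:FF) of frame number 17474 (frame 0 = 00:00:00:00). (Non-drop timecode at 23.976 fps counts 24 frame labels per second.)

17474 ÷ 24 = 728 full seconds, remainder 2 frames.
728 s = 0 h 12 min 8 s.
Timecode: 00:12:08:02.

00:12:08:02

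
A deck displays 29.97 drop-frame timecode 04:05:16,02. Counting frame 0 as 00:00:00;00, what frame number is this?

441040

Complete 10-minute blocks: 24, each 17982 frames → 431568.
Remaining 5 whole minutes in the current block: 1800 + 4 × 1798 = 8992 frames.
Within the current minute: 16 × 30 + 2 − 2 = 480 (labels ;00/;01 skipped at this minute). Total = 431568 + 8992 + 480 = 441040.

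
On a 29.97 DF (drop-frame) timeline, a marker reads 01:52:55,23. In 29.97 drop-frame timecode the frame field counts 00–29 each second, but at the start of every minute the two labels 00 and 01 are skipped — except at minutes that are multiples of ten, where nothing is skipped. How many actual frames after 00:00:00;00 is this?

As if non-drop at 30 labels/s: (1 × 3600 + 52 × 60 + 55) × 30 + 23 = 203273.
Minute boundaries passed: 112; those not divisible by 10: 112 − 11 = 101; dropped labels = 2 × 101 = 202.
Actual frame index = 203273 − 202 = 203071.

203071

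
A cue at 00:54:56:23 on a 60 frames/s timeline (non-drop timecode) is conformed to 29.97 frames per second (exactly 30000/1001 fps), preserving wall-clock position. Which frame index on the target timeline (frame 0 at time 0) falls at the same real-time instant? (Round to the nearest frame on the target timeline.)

Source frame index: (0×3600 + 54×60 + 56) × 60 + 23 = 197783.
Real time: 197783 / (60) = 197783/60 s.
Target frame: (197783/60) × (30000/1001) = 98891500/1001 ≈ 98792.707 → 98793.

frame 98793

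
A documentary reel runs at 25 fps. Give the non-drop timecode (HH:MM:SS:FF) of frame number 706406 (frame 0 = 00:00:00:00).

706406 ÷ 25 = 28256 full seconds, remainder 6 frames.
28256 s = 7 h 50 min 56 s.
Timecode: 07:50:56:06.

07:50:56:06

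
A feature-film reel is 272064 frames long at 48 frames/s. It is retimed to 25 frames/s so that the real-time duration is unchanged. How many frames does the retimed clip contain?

141700 frames

Target frames = source frames × (target rate / source rate) = 272064 × (25)/(48) = 272064 × 25/48 = 141700.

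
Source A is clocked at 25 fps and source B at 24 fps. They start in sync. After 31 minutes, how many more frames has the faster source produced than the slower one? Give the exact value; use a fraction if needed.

31 min = 1860 s.
A emits 25 × 1860 = 46500 frames; B emits 24 × 1860 = 44640.
Difference = 1860 frames; B is behind A.

1860 frames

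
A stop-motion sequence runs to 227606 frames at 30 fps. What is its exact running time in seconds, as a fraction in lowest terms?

Running time = 227606 ÷ (30) = 227606 × 1/30 = 113803/15 s.

113803/15 seconds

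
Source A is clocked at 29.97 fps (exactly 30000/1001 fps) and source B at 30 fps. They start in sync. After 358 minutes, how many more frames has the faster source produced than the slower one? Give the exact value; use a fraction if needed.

358 min = 21480 s.
A emits 30000/1001 × 21480 = 644400000/1001 frames; B emits 30 × 21480 = 644400.
Difference = 644400/1001 frames (≈ 643.7562); B is ahead of A.

644400/1001 frames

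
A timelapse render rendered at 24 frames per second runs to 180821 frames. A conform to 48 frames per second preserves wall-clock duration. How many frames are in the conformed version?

361642 frames

Frames at target rate = 180821 × (48) / (24) = 361642.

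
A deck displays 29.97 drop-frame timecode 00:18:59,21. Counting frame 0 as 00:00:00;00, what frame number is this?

Complete 10-minute blocks: 1, each 17982 frames → 17982.
Remaining 8 whole minutes in the current block: 1800 + 7 × 1798 = 14386 frames.
Within the current minute: 59 × 30 + 21 − 2 = 1789 (labels ;00/;01 skipped at this minute). Total = 17982 + 14386 + 1789 = 34157.

34157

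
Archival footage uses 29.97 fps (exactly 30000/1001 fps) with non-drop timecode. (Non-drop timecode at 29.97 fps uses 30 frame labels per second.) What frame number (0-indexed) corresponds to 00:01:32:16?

2776

Total seconds to the label: (0 × 3600 + 1 × 60 + 32) = 92.
Frame index = 92 × 30 + 16 = 2776.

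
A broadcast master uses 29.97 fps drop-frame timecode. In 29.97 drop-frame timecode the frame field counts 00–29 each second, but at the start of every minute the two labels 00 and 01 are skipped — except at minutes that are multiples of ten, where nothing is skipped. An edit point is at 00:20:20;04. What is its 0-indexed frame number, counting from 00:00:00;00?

As if non-drop at 30 labels/s: (0 × 3600 + 20 × 60 + 20) × 30 + 4 = 36604.
Minute boundaries passed: 20; those not divisible by 10: 20 − 2 = 18; dropped labels = 2 × 18 = 36.
Actual frame index = 36604 − 36 = 36568.

36568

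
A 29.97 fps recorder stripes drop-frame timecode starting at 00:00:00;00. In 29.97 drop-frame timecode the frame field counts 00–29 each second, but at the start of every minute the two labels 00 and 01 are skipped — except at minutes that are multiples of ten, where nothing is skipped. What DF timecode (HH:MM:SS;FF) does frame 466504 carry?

Each 10-minute DF block holds 10 × 60 × 30 − 9 × 2 = 17982 frames. 466504 ÷ 17982 → 25 full blocks, remainder 16954.
Within the partial block the first minute is 1800 frames and each further minute 1798, so 9 further minute boundaries passed. Total skipped labels = 18 × 25 + 2 × 9 = 468.
Non-drop label index = 466504 + 468 = 466972; at 30 labels/s that is 04:19:25:22, i.e. DF 04:19:25;22.

04:19:25;22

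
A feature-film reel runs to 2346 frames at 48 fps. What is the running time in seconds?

48.875 seconds

Running time = 2346 / (48) = 48.875 s.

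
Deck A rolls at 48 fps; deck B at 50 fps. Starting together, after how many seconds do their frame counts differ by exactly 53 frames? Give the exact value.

26.5 seconds

The gap grows by |50 − 48| = 2 frames per second.
Time for a 53-frame gap: 53 ÷ (2) = 26.5 s.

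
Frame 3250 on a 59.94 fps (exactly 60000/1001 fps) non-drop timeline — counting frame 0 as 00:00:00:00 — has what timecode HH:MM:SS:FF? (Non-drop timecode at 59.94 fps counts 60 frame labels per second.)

3250 ÷ 60 = 54 full seconds, remainder 10 frames.
54 s = 0 h 0 min 54 s.
Timecode: 00:00:54:10.

00:00:54:10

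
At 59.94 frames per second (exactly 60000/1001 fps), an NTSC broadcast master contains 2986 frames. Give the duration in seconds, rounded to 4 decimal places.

49.8164 seconds

Running time = 2986 × 1001/60000 = 1494493/30000 s ≈ 49.8164 s.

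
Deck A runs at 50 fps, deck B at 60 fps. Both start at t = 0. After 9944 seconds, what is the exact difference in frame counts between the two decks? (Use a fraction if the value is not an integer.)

99440 frames

A emits 50 × 9944 = 497200 frames; B emits 60 × 9944 = 596640.
Difference = 99440 frames; B is ahead of A.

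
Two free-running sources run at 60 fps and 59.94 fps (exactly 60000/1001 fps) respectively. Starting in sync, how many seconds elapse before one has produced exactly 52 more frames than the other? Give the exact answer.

13013/15 seconds

The gap grows by |60000/1001 − 60| = 60/1001 frames per second.
Time for a 52-frame gap: 52 ÷ (60/1001) = 13013/15 s.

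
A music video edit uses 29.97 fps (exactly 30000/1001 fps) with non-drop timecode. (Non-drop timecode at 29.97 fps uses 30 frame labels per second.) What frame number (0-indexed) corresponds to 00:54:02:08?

97268

Total seconds to the label: (0 × 3600 + 54 × 60 + 2) = 3242.
Frame index = 3242 × 30 + 8 = 97268.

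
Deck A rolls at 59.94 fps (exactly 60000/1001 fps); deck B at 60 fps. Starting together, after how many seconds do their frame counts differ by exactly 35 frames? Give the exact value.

7007/12 seconds

The gap grows by |60 − 60000/1001| = 60/1001 frames per second.
Time for a 35-frame gap: 35 ÷ (60/1001) = 7007/12 s.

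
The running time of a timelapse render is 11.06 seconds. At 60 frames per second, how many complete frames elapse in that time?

Frames = 11.06 × 60 = 3318/5 ≈ 663.6000.
Complete frames: 663.

663 frames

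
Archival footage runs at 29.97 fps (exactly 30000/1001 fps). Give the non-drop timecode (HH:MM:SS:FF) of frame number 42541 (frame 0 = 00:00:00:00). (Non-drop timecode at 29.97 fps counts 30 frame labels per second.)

42541 ÷ 30 = 1418 full seconds, remainder 1 frame.
1418 s = 0 h 23 min 38 s.
Timecode: 00:23:38:01.

00:23:38:01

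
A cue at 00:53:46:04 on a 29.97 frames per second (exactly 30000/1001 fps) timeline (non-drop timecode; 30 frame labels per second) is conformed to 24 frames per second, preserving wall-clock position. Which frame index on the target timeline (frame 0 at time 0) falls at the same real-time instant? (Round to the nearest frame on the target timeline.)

Source frame index: (0×3600 + 53×60 + 46) × 30 + 4 = 96784.
Real time: 96784 / (30000/1001) = 6055049/1875 s.
Target frame: (6055049/1875) × (24) = 48440392/625 ≈ 77504.627 → 77505.

frame 77505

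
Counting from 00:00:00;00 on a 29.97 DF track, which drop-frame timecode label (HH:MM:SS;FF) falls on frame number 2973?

Ten DF minutes hold 17982 frames, so frame 2973 lies in block 0 (frames 0–17981) with 2973 frames into that block.
The block's first minute is 1800 frames and the rest 1798 each; 2973 frames reaches minute 1, so 0 × 18 + 1 × 2 = 2 labels have been skipped so far.
Adding those back, label number 2973 + 2 = 2975 at 30 labels/s is 99 s + 5 f = 0 h 1 min 39 s frame 5, i.e. 00:01:39;05.

00:01:39;05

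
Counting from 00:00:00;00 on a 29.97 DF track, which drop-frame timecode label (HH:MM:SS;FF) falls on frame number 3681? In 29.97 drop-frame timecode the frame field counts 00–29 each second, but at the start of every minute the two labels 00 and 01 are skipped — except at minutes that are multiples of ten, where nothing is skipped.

Each 10-minute DF block holds 10 × 60 × 30 − 9 × 2 = 17982 frames. 3681 ÷ 17982 → 0 full blocks, remainder 3681.
Within the partial block the first minute is 1800 frames and each further minute 1798, so 2 further minute boundaries passed. Total skipped labels = 18 × 0 + 2 × 2 = 4.
Non-drop label index = 3681 + 4 = 3685; at 30 labels/s that is 00:02:02:25, i.e. DF 00:02:02;25.

00:02:02;25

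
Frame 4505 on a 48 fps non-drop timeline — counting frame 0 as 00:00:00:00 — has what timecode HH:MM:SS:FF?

4505 ÷ 48 = 93 full seconds, remainder 41 frames.
93 s = 0 h 1 min 33 s.
Timecode: 00:01:33:41.

00:01:33:41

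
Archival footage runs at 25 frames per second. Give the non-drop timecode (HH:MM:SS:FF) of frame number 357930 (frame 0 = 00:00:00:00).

357930 ÷ 25 = 14317 full seconds, remainder 5 frames.
14317 s = 3 h 58 min 37 s.
Timecode: 03:58:37:05.

03:58:37:05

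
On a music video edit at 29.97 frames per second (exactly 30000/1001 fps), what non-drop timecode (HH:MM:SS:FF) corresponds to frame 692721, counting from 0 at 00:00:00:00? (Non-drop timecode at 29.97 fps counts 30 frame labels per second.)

06:24:50:21

692721 ÷ 30 = 23090 full seconds, remainder 21 frames.
23090 s = 6 h 24 min 50 s.
Timecode: 06:24:50:21.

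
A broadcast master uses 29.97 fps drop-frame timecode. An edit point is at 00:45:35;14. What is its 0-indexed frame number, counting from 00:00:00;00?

81982

Complete 10-minute blocks: 4, each 17982 frames → 71928.
Remaining 5 whole minutes in the current block: 1800 + 4 × 1798 = 8992 frames.
Within the current minute: 35 × 30 + 14 − 2 = 1062 (labels ;00/;01 skipped at this minute). Total = 71928 + 8992 + 1062 = 81982.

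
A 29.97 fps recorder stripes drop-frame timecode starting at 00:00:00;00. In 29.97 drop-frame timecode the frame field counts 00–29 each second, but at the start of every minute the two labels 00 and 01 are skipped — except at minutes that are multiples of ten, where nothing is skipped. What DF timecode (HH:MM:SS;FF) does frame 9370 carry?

Each 10-minute DF block holds 10 × 60 × 30 − 9 × 2 = 17982 frames. 9370 ÷ 17982 → 0 full blocks, remainder 9370.
Within the partial block the first minute is 1800 frames and each further minute 1798, so 5 further minute boundaries passed. Total skipped labels = 18 × 0 + 2 × 5 = 10.
Non-drop label index = 9370 + 10 = 9380; at 30 labels/s that is 00:05:12:20, i.e. DF 00:05:12;20.

00:05:12;20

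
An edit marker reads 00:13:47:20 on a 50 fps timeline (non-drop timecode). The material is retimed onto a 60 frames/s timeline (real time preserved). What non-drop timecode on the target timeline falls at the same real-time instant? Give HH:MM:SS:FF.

00:13:47:24

Source frame index: (0×3600 + 13×60 + 47) × 50 + 20 = 41370.
Real time: 41370 / (50) = 4137/5 s.
Target frame: (4137/5) × (60) = 49644.
At 60 labels/s: frame 49644 → 00:13:47:24.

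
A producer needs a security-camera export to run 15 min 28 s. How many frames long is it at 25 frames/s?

15 min 28 s = 928 s.
Frames = 928 × 25 = 23200.

23200 frames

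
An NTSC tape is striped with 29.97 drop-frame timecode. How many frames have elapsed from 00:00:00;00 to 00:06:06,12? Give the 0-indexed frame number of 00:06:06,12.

10980

As if non-drop at 30 labels/s: (0 × 3600 + 6 × 60 + 6) × 30 + 12 = 10992.
Minute boundaries passed: 6; those not divisible by 10: 6 − 0 = 6; dropped labels = 2 × 6 = 12.
Actual frame index = 10992 − 12 = 10980.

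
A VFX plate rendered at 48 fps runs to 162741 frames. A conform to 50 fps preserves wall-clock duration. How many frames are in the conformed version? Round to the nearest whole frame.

Frames at target rate = 162741 × (50) / (48) = 1356175/8 ≈ 169521.875.
Nearest whole frame: 169522.

169522 frames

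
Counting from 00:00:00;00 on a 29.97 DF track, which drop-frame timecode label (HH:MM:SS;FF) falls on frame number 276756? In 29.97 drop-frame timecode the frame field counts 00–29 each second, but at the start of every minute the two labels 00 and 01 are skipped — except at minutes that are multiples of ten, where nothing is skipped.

02:33:54;12

Ten DF minutes hold 17982 frames, so frame 276756 lies in block 15 (frames 269730–287711) with 7026 frames into that block.
The block's first minute is 1800 frames and the rest 1798 each; 7026 frames reaches minute 3, so 15 × 18 + 3 × 2 = 276 labels have been skipped so far.
Adding those back, label number 276756 + 276 = 277032 at 30 labels/s is 9234 s + 12 f = 2 h 33 min 54 s frame 12, i.e. 02:33:54;12.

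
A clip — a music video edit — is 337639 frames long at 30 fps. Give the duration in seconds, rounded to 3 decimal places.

11254.633 seconds

Running time = 337639 × 1/30 = 337639/30 s ≈ 11254.633 s.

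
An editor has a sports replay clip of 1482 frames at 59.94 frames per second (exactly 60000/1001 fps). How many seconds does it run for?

Running time = 1482 / (60000/1001) = 24.7247 s.

24.7247 seconds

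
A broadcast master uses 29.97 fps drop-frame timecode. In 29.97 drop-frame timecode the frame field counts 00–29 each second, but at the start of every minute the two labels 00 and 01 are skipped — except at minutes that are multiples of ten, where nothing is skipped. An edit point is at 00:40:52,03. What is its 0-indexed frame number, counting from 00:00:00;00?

73491

As if non-drop at 30 labels/s: (0 × 3600 + 40 × 60 + 52) × 30 + 3 = 73563.
Minute boundaries passed: 40; those not divisible by 10: 40 − 4 = 36; dropped labels = 2 × 36 = 72.
Actual frame index = 73563 − 72 = 73491.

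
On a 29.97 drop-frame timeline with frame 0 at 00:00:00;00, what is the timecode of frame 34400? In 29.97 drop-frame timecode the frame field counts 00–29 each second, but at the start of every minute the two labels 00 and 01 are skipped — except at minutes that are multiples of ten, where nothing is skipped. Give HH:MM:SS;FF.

Ten DF minutes hold 17982 frames, so frame 34400 lies in block 1 (frames 17982–35963) with 16418 frames into that block.
The block's first minute is 1800 frames and the rest 1798 each; 16418 frames reaches minute 9, so 1 × 18 + 9 × 2 = 36 labels have been skipped so far.
Adding those back, label number 34400 + 36 = 34436 at 30 labels/s is 1147 s + 26 f = 0 h 19 min 7 s frame 26, i.e. 00:19:07;26.

00:19:07;26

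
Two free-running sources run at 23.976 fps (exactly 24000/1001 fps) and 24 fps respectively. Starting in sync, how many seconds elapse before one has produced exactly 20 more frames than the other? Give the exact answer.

The gap grows by |24 − 24000/1001| = 24/1001 frames per second.
Time for a 20-frame gap: 20 ÷ (24/1001) = 5005/6 s.

5005/6 seconds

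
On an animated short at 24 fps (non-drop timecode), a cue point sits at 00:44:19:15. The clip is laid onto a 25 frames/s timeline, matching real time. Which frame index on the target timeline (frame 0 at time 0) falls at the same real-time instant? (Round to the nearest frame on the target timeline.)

Source frame index: (0×3600 + 44×60 + 19) × 24 + 15 = 63831.
Real time: 63831 / (24) = 21277/8 s.
Target frame: (21277/8) × (25) = 531925/8 ≈ 66490.625 → 66491.

frame 66491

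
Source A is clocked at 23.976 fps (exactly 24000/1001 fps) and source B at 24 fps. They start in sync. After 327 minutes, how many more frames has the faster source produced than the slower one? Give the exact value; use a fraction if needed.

327 min = 19620 s.
A emits 24000/1001 × 19620 = 470880000/1001 frames; B emits 24 × 19620 = 470880.
Difference = 470880/1001 frames (≈ 470.4096); B is ahead of A.

470880/1001 frames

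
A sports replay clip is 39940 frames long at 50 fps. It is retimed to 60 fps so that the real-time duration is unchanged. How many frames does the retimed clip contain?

Target frames = source frames × (target rate / source rate) = 39940 × (60)/(50) = 39940 × 6/5 = 47928.

47928 frames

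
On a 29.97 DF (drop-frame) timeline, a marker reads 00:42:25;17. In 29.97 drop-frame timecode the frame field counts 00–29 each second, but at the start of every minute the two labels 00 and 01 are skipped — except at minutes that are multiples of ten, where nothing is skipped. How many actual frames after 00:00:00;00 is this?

76291

Complete 10-minute blocks: 4, each 17982 frames → 71928.
Remaining 2 whole minutes in the current block: 1800 + 1 × 1798 = 3598 frames.
Within the current minute: 25 × 30 + 17 − 2 = 765 (labels ;00/;01 skipped at this minute). Total = 71928 + 3598 + 765 = 76291.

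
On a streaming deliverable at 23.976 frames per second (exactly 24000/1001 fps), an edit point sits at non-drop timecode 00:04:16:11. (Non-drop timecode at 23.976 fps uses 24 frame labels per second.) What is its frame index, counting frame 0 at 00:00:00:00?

Total seconds to the label: (0 × 3600 + 4 × 60 + 16) = 256.
Frame index = 256 × 24 + 11 = 6155.

6155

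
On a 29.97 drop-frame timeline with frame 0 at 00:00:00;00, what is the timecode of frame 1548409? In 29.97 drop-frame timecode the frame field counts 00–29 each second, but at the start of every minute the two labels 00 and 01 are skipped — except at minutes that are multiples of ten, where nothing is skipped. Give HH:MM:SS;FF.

Ten DF minutes hold 17982 frames, so frame 1548409 lies in block 86 (frames 1546452–1564433) with 1957 frames into that block.
The block's first minute is 1800 frames and the rest 1798 each; 1957 frames reaches minute 1, so 86 × 18 + 1 × 2 = 1550 labels have been skipped so far.
Adding those back, label number 1548409 + 1550 = 1549959 at 30 labels/s is 51665 s + 9 f = 14 h 21 min 5 s frame 9, i.e. 14:21:05;09.

14:21:05;09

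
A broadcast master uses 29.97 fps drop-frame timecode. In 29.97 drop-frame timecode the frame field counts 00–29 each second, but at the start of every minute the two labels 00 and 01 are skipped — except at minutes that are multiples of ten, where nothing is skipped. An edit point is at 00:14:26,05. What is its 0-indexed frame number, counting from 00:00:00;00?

As if non-drop at 30 labels/s: (0 × 3600 + 14 × 60 + 26) × 30 + 5 = 25985.
Minute boundaries passed: 14; those not divisible by 10: 14 − 1 = 13; dropped labels = 2 × 13 = 26.
Actual frame index = 25985 − 26 = 25959.

25959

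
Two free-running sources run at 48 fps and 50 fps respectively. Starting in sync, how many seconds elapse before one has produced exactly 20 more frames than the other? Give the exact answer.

The gap grows by |50 − 48| = 2 frames per second.
Time for a 20-frame gap: 20 ÷ (2) = 10 s.

10 seconds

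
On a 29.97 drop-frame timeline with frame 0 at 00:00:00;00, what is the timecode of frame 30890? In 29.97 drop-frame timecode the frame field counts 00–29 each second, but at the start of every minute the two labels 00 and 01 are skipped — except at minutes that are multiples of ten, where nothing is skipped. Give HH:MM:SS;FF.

00:17:10;22

Ten DF minutes hold 17982 frames, so frame 30890 lies in block 1 (frames 17982–35963) with 12908 frames into that block.
The block's first minute is 1800 frames and the rest 1798 each; 12908 frames reaches minute 7, so 1 × 18 + 7 × 2 = 32 labels have been skipped so far.
Adding those back, label number 30890 + 32 = 30922 at 30 labels/s is 1030 s + 22 f = 0 h 17 min 10 s frame 22, i.e. 00:17:10;22.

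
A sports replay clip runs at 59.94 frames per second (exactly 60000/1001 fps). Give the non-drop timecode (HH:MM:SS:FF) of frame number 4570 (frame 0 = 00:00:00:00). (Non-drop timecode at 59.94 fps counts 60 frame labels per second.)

4570 ÷ 60 = 76 full seconds, remainder 10 frames.
76 s = 0 h 1 min 16 s.
Timecode: 00:01:16:10.

00:01:16:10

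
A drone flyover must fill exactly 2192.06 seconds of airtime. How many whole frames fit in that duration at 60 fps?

131523 frames

Frames = 2192.06 × 60 = 657618/5 ≈ 131523.6000.
Complete frames: 131523.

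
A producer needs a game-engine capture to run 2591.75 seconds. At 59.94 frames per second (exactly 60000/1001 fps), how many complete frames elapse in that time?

155349 frames

Frames = 2591.75 × 60000/1001 = 22215000/143 ≈ 155349.6503.
Complete frames: 155349.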